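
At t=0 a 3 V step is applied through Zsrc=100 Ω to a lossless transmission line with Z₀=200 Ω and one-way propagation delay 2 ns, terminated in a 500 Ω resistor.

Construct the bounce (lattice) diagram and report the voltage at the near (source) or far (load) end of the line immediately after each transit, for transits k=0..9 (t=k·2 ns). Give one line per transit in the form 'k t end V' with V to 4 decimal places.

0 0 source 2.0000
1 2 load 2.8571
2 4 source 2.5714
3 6 load 2.4490
4 8 source 2.4898
5 10 load 2.5073
6 12 source 2.5015
7 14 load 2.4990
8 16 source 2.4998
9 18 load 2.5001

Γ_L=0.428571, Γ_S=-0.333333; launch V₁=3·200/300=2.000000
k=0 src: V=2.0000
k=1 load: inc=2.000000, refl=2.000000·0.428571=0.8571; V=0.000000+2.000000+0.857143=2.8571
k=2 src: inc=0.857143, refl=0.857143·-0.333333=-0.2857; V=2.000000+0.857143+-0.285714=2.5714
k=3 load: inc=-0.285714, refl=-0.285714·0.428571=-0.1224; V=2.857143+-0.285714+-0.122449=2.4490
k=4 src: inc=-0.122449, refl=-0.122449·-0.333333=0.0408; V=2.571429+-0.122449+0.040816=2.4898
k=5 load: inc=0.040816, refl=0.040816·0.428571=0.0175; V=2.448980+0.040816+0.017493=2.5073
k=6 src: inc=0.017493, refl=0.017493·-0.333333=-0.0058; V=2.489796+0.017493+-0.005831=2.5015
k=7 load: inc=-0.005831, refl=-0.005831·0.428571=-0.0025; V=2.507289+-0.005831+-0.002499=2.4990
k=8 src: inc=-0.002499, refl=-0.002499·-0.333333=0.0008; V=2.501458+-0.002499+0.000833=2.4998
k=9 load: inc=0.000833, refl=0.000833·0.428571=0.0004; V=2.498959+0.000833+0.000357=2.5001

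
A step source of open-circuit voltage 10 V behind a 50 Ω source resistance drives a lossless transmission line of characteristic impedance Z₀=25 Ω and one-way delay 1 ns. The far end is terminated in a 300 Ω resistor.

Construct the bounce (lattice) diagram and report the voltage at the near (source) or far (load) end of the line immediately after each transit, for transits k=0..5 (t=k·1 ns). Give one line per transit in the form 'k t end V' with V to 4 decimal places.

0 0 source 3.3333
1 1 load 6.1538
2 2 source 7.0940
3 3 load 7.8895
4 4 source 8.1547
5 5 load 8.3791

Γ_L=0.846154, Γ_S=0.333333; launch V₁=10·25/75=3.333333
k=0 src: V=3.3333
k=1 load: inc=3.333333, refl=3.333333·0.846154=2.8205; V=0.000000+3.333333+2.820513=6.1538
k=2 src: inc=2.820513, refl=2.820513·0.333333=0.9402; V=3.333333+2.820513+0.940171=7.0940
k=3 load: inc=0.940171, refl=0.940171·0.846154=0.7955; V=6.153846+0.940171+0.795529=7.8895
k=4 src: inc=0.795529, refl=0.795529·0.333333=0.2652; V=7.094017+0.795529+0.265176=8.1547
k=5 load: inc=0.265176, refl=0.265176·0.846154=0.2244; V=7.889546+0.265176+0.224380=8.3791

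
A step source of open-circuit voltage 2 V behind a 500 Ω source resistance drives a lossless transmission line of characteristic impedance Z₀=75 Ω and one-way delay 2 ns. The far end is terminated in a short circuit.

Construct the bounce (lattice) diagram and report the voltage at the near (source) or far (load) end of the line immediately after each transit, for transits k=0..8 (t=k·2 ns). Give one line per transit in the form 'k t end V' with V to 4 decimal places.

0 0 source 0.2609
1 2 load 0.0000
2 4 source -0.1928
3 6 load 0.0000
4 8 source 0.1425
5 10 load 0.0000
6 12 source -0.1053
7 14 load 0.0000
8 16 source 0.0779

Γ_L=-1.000000, Γ_S=0.739130; launch V₁=2·75/575=0.260870
k=0 src: V=0.2609
k=1 load: inc=0.260870, refl=0.260870·-1.000000=-0.2609; V=0.000000+0.260870+-0.260870=0.0000
k=2 src: inc=-0.260870, refl=-0.260870·0.739130=-0.1928; V=0.260870+-0.260870+-0.192817=-0.1928
k=3 load: inc=-0.192817, refl=-0.192817·-1.000000=0.1928; V=0.000000+-0.192817+0.192817=0.0000
k=4 src: inc=0.192817, refl=0.192817·0.739130=0.1425; V=-0.192817+0.192817+0.142517=0.1425
k=5 load: inc=0.142517, refl=0.142517·-1.000000=-0.1425; V=0.000000+0.142517+-0.142517=0.0000
k=6 src: inc=-0.142517, refl=-0.142517·0.739130=-0.1053; V=0.142517+-0.142517+-0.105338=-0.1053
k=7 load: inc=-0.105338, refl=-0.105338·-1.000000=0.1053; V=0.000000+-0.105338+0.105338=0.0000
k=8 src: inc=0.105338, refl=0.105338·0.739130=0.0779; V=-0.105338+0.105338+0.077859=0.0779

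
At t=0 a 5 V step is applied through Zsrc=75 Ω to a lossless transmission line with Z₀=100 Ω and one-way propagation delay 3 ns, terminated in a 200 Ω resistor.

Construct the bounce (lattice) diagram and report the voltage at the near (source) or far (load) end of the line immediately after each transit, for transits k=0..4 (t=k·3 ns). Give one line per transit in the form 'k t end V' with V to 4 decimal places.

0 0 source 2.8571
1 3 load 3.8095
2 6 source 3.6735
3 9 load 3.6281
4 12 source 3.6346

Γ_L=0.333333, Γ_S=-0.142857; launch V₁=5·100/175=2.857143
k=0 src: V=2.8571
k=1 load: inc=2.857143, refl=2.857143·0.333333=0.9524; V=0.000000+2.857143+0.952381=3.8095
k=2 src: inc=0.952381, refl=0.952381·-0.142857=-0.1361; V=2.857143+0.952381+-0.136054=3.6735
k=3 load: inc=-0.136054, refl=-0.136054·0.333333=-0.0454; V=3.809524+-0.136054+-0.045351=3.6281
k=4 src: inc=-0.045351, refl=-0.045351·-0.142857=0.0065; V=3.673469+-0.045351+0.006479=3.6346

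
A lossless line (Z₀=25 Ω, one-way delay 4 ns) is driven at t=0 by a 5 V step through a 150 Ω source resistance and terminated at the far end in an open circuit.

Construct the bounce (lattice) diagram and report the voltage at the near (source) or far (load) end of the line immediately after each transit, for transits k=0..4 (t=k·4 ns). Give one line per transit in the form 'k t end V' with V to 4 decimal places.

0 0 source 0.7143
1 4 load 1.4286
2 8 source 1.9388
3 12 load 2.4490
4 16 source 2.8134

Γ_L=1.000000, Γ_S=0.714286; launch V₁=5·25/175=0.714286
k=0 src: V=0.7143
k=1 load: inc=0.714286, refl=0.714286·1.000000=0.7143; V=0.000000+0.714286+0.714286=1.4286
k=2 src: inc=0.714286, refl=0.714286·0.714286=0.5102; V=0.714286+0.714286+0.510204=1.9388
k=3 load: inc=0.510204, refl=0.510204·1.000000=0.5102; V=1.428571+0.510204+0.510204=2.4490
k=4 src: inc=0.510204, refl=0.510204·0.714286=0.3644; V=1.938776+0.510204+0.364431=2.8134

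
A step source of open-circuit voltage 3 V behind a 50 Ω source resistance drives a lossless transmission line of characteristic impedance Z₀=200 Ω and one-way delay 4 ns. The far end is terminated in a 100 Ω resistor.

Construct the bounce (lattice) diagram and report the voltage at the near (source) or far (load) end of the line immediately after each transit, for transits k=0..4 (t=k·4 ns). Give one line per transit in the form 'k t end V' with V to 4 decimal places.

Γ_L=-0.333333, Γ_S=-0.600000; launch V₁=3·200/250=2.400000
k=0 src: V=2.4000
k=1 load: inc=2.400000, refl=2.400000·-0.333333=-0.8000; V=0.000000+2.400000+-0.800000=1.6000
k=2 src: inc=-0.800000, refl=-0.800000·-0.600000=0.4800; V=2.400000+-0.800000+0.480000=2.0800
k=3 load: inc=0.480000, refl=0.480000·-0.333333=-0.1600; V=1.600000+0.480000+-0.160000=1.9200
k=4 src: inc=-0.160000, refl=-0.160000·-0.600000=0.0960; V=2.080000+-0.160000+0.096000=2.0160

0 0 source 2.4000
1 4 load 1.6000
2 8 source 2.0800
3 12 load 1.9200
4 16 source 2.0160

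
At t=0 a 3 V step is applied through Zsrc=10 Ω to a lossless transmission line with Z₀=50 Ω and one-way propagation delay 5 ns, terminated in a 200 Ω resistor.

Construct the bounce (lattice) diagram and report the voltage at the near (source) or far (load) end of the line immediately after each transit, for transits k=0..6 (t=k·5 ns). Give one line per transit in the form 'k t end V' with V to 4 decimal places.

0 0 source 2.5000
1 5 load 4.0000
2 10 source 3.0000
3 15 load 2.4000
4 20 source 2.8000
5 25 load 3.0400
6 30 source 2.8800

Γ_L=0.600000, Γ_S=-0.666667; launch V₁=3·50/60=2.500000
k=0 src: V=2.5000
k=1 load: inc=2.500000, refl=2.500000·0.600000=1.5000; V=0.000000+2.500000+1.500000=4.0000
k=2 src: inc=1.500000, refl=1.500000·-0.666667=-1.0000; V=2.500000+1.500000+-1.000000=3.0000
k=3 load: inc=-1.000000, refl=-1.000000·0.600000=-0.6000; V=4.000000+-1.000000+-0.600000=2.4000
k=4 src: inc=-0.600000, refl=-0.600000·-0.666667=0.4000; V=3.000000+-0.600000+0.400000=2.8000
k=5 load: inc=0.400000, refl=0.400000·0.600000=0.2400; V=2.400000+0.400000+0.240000=3.0400
k=6 src: inc=0.240000, refl=0.240000·-0.666667=-0.1600; V=2.800000+0.240000+-0.160000=2.8800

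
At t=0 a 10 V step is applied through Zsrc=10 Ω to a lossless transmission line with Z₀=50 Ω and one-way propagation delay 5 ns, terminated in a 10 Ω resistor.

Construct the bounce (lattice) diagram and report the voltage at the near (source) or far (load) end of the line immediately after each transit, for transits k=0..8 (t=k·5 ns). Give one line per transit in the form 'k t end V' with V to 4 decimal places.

Γ_L=-0.666667, Γ_S=-0.666667; launch V₁=10·50/60=8.333333
k=0 src: V=8.3333
k=1 load: inc=8.333333, refl=8.333333·-0.666667=-5.5556; V=0.000000+8.333333+-5.555556=2.7778
k=2 src: inc=-5.555556, refl=-5.555556·-0.666667=3.7037; V=8.333333+-5.555556+3.703704=6.4815
k=3 load: inc=3.703704, refl=3.703704·-0.666667=-2.4691; V=2.777778+3.703704+-2.469136=4.0123
k=4 src: inc=-2.469136, refl=-2.469136·-0.666667=1.6461; V=6.481481+-2.469136+1.646091=5.6584
k=5 load: inc=1.646091, refl=1.646091·-0.666667=-1.0974; V=4.012346+1.646091+-1.097394=4.5610
k=6 src: inc=-1.097394, refl=-1.097394·-0.666667=0.7316; V=5.658436+-1.097394+0.731596=5.2926
k=7 load: inc=0.731596, refl=0.731596·-0.666667=-0.4877; V=4.561043+0.731596+-0.487731=4.8049
k=8 src: inc=-0.487731, refl=-0.487731·-0.666667=0.3252; V=5.292638+-0.487731+0.325154=5.1301

0 0 source 8.3333
1 5 load 2.7778
2 10 source 6.4815
3 15 load 4.0123
4 20 source 5.6584
5 25 load 4.5610
6 30 source 5.2926
7 35 load 4.8049
8 40 source 5.1301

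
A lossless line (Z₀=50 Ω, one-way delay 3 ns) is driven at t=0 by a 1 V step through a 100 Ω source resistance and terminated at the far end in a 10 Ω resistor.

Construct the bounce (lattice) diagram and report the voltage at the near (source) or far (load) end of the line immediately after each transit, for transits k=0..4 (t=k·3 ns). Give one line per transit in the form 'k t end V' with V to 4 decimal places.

0 0 source 0.3333
1 3 load 0.1111
2 6 source 0.0370
3 9 load 0.0864
4 12 source 0.1029

Γ_L=-0.666667, Γ_S=0.333333; launch V₁=1·50/150=0.333333
k=0 src: V=0.3333
k=1 load: inc=0.333333, refl=0.333333·-0.666667=-0.2222; V=0.000000+0.333333+-0.222222=0.1111
k=2 src: inc=-0.222222, refl=-0.222222·0.333333=-0.0741; V=0.333333+-0.222222+-0.074074=0.0370
k=3 load: inc=-0.074074, refl=-0.074074·-0.666667=0.0494; V=0.111111+-0.074074+0.049383=0.0864
k=4 src: inc=0.049383, refl=0.049383·0.333333=0.0165; V=0.037037+0.049383+0.016461=0.1029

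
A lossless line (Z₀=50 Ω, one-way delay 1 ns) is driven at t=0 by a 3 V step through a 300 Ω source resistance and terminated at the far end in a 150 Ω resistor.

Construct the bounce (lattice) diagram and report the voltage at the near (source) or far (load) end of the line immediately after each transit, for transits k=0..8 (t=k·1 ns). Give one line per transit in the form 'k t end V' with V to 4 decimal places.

0 0 source 0.4286
1 1 load 0.6429
2 2 source 0.7959
3 3 load 0.8724
4 4 source 0.9271
5 5 load 0.9544
6 6 source 0.9740
7 7 load 0.9837
8 8 source 0.9907

Γ_L=0.500000, Γ_S=0.714286; launch V₁=3·50/350=0.428571
k=0 src: V=0.4286
k=1 load: inc=0.428571, refl=0.428571·0.500000=0.2143; V=0.000000+0.428571+0.214286=0.6429
k=2 src: inc=0.214286, refl=0.214286·0.714286=0.1531; V=0.428571+0.214286+0.153061=0.7959
k=3 load: inc=0.153061, refl=0.153061·0.500000=0.0765; V=0.642857+0.153061+0.076531=0.8724
k=4 src: inc=0.076531, refl=0.076531·0.714286=0.0547; V=0.795918+0.076531+0.054665=0.9271
k=5 load: inc=0.054665, refl=0.054665·0.500000=0.0273; V=0.872449+0.054665+0.027332=0.9544
k=6 src: inc=0.027332, refl=0.027332·0.714286=0.0195; V=0.927114+0.027332+0.019523=0.9740
k=7 load: inc=0.019523, refl=0.019523·0.500000=0.0098; V=0.954446+0.019523+0.009762=0.9837
k=8 src: inc=0.009762, refl=0.009762·0.714286=0.0070; V=0.973969+0.009762+0.006973=0.9907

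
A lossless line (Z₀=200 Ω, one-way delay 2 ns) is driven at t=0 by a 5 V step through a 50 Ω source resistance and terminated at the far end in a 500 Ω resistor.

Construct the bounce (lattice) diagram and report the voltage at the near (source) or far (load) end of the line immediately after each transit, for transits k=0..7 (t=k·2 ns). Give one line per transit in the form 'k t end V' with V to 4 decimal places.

0 0 source 4.0000
1 2 load 5.7143
2 4 source 4.6857
3 6 load 4.2449
4 8 source 4.5094
5 10 load 4.6227
6 12 source 4.5547
7 14 load 4.5256

Γ_L=0.428571, Γ_S=-0.600000; launch V₁=5·200/250=4.000000
k=0 src: V=4.0000
k=1 load: inc=4.000000, refl=4.000000·0.428571=1.7143; V=0.000000+4.000000+1.714286=5.7143
k=2 src: inc=1.714286, refl=1.714286·-0.600000=-1.0286; V=4.000000+1.714286+-1.028571=4.6857
k=3 load: inc=-1.028571, refl=-1.028571·0.428571=-0.4408; V=5.714286+-1.028571+-0.440816=4.2449
k=4 src: inc=-0.440816, refl=-0.440816·-0.600000=0.2645; V=4.685714+-0.440816+0.264490=4.5094
k=5 load: inc=0.264490, refl=0.264490·0.428571=0.1134; V=4.244898+0.264490+0.113353=4.6227
k=6 src: inc=0.113353, refl=0.113353·-0.600000=-0.0680; V=4.509388+0.113353+-0.068012=4.5547
k=7 load: inc=-0.068012, refl=-0.068012·0.428571=-0.0291; V=4.622741+-0.068012+-0.029148=4.5256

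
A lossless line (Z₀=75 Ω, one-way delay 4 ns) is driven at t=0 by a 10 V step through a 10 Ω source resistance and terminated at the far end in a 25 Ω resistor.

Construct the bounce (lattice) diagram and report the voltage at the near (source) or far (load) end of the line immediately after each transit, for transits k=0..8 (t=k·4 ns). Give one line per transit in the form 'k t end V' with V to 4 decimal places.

0 0 source 8.8235
1 4 load 4.4118
2 8 source 7.7855
3 12 load 6.0986
4 16 source 7.3886
5 20 load 6.7436
6 24 source 7.2368
7 28 load 6.9902
8 32 source 7.1788

Γ_L=-0.500000, Γ_S=-0.764706; launch V₁=10·75/85=8.823529
k=0 src: V=8.8235
k=1 load: inc=8.823529, refl=8.823529·-0.500000=-4.4118; V=0.000000+8.823529+-4.411765=4.4118
k=2 src: inc=-4.411765, refl=-4.411765·-0.764706=3.3737; V=8.823529+-4.411765+3.373702=7.7855
k=3 load: inc=3.373702, refl=3.373702·-0.500000=-1.6869; V=4.411765+3.373702+-1.686851=6.0986
k=4 src: inc=-1.686851, refl=-1.686851·-0.764706=1.2899; V=7.785467+-1.686851+1.289945=7.3886
k=5 load: inc=1.289945, refl=1.289945·-0.500000=-0.6450; V=6.098616+1.289945+-0.644973=6.7436
k=6 src: inc=-0.644973, refl=-0.644973·-0.764706=0.4932; V=7.388561+-0.644973+0.493214=7.2368
k=7 load: inc=0.493214, refl=0.493214·-0.500000=-0.2466; V=6.743588+0.493214+-0.246607=6.9902
k=8 src: inc=-0.246607, refl=-0.246607·-0.764706=0.1886; V=7.236803+-0.246607+0.188582=7.1788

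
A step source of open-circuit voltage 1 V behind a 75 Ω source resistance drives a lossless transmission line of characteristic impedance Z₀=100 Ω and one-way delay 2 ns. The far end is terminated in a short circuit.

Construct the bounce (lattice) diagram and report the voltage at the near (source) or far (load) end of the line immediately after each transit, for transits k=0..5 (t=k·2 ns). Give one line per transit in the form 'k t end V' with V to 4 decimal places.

Γ_L=-1.000000, Γ_S=-0.142857; launch V₁=1·100/175=0.571429
k=0 src: V=0.5714
k=1 load: inc=0.571429, refl=0.571429·-1.000000=-0.5714; V=0.000000+0.571429+-0.571429=0.0000
k=2 src: inc=-0.571429, refl=-0.571429·-0.142857=0.0816; V=0.571429+-0.571429+0.081633=0.0816
k=3 load: inc=0.081633, refl=0.081633·-1.000000=-0.0816; V=0.000000+0.081633+-0.081633=0.0000
k=4 src: inc=-0.081633, refl=-0.081633·-0.142857=0.0117; V=0.081633+-0.081633+0.011662=0.0117
k=5 load: inc=0.011662, refl=0.011662·-1.000000=-0.0117; V=0.000000+0.011662+-0.011662=0.0000

0 0 source 0.5714
1 2 load 0.0000
2 4 source 0.0816
3 6 load 0.0000
4 8 source 0.0117
5 10 load 0.0000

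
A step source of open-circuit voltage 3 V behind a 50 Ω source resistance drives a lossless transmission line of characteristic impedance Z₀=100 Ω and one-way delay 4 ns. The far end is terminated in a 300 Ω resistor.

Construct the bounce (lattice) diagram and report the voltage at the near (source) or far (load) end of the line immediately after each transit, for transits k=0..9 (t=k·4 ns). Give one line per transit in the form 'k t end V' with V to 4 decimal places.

0 0 source 2.0000
1 4 load 3.0000
2 8 source 2.6667
3 12 load 2.5000
4 16 source 2.5556
5 20 load 2.5833
6 24 source 2.5741
7 28 load 2.5694
8 32 source 2.5710
9 36 load 2.5718

Γ_L=0.500000, Γ_S=-0.333333; launch V₁=3·100/150=2.000000
k=0 src: V=2.0000
k=1 load: inc=2.000000, refl=2.000000·0.500000=1.0000; V=0.000000+2.000000+1.000000=3.0000
k=2 src: inc=1.000000, refl=1.000000·-0.333333=-0.3333; V=2.000000+1.000000+-0.333333=2.6667
k=3 load: inc=-0.333333, refl=-0.333333·0.500000=-0.1667; V=3.000000+-0.333333+-0.166667=2.5000
k=4 src: inc=-0.166667, refl=-0.166667·-0.333333=0.0556; V=2.666667+-0.166667+0.055556=2.5556
k=5 load: inc=0.055556, refl=0.055556·0.500000=0.0278; V=2.500000+0.055556+0.027778=2.5833
k=6 src: inc=0.027778, refl=0.027778·-0.333333=-0.0093; V=2.555556+0.027778+-0.009259=2.5741
k=7 load: inc=-0.009259, refl=-0.009259·0.500000=-0.0046; V=2.583333+-0.009259+-0.004630=2.5694
k=8 src: inc=-0.004630, refl=-0.004630·-0.333333=0.0015; V=2.574074+-0.004630+0.001543=2.5710
k=9 load: inc=0.001543, refl=0.001543·0.500000=0.0008; V=2.569444+0.001543+0.000772=2.5718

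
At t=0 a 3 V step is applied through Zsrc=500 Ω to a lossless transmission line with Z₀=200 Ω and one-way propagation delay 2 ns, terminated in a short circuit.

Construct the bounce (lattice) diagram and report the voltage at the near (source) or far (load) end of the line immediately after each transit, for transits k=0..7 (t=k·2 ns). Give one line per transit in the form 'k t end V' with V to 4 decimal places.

0 0 source 0.8571
1 2 load 0.0000
2 4 source -0.3673
3 6 load 0.0000
4 8 source 0.1574
5 10 load 0.0000
6 12 source -0.0675
7 14 load 0.0000

Γ_L=-1.000000, Γ_S=0.428571; launch V₁=3·200/700=0.857143
k=0 src: V=0.8571
k=1 load: inc=0.857143, refl=0.857143·-1.000000=-0.8571; V=0.000000+0.857143+-0.857143=0.0000
k=2 src: inc=-0.857143, refl=-0.857143·0.428571=-0.3673; V=0.857143+-0.857143+-0.367347=-0.3673
k=3 load: inc=-0.367347, refl=-0.367347·-1.000000=0.3673; V=0.000000+-0.367347+0.367347=0.0000
k=4 src: inc=0.367347, refl=0.367347·0.428571=0.1574; V=-0.367347+0.367347+0.157434=0.1574
k=5 load: inc=0.157434, refl=0.157434·-1.000000=-0.1574; V=0.000000+0.157434+-0.157434=0.0000
k=6 src: inc=-0.157434, refl=-0.157434·0.428571=-0.0675; V=0.157434+-0.157434+-0.067472=-0.0675
k=7 load: inc=-0.067472, refl=-0.067472·-1.000000=0.0675; V=0.000000+-0.067472+0.067472=0.0000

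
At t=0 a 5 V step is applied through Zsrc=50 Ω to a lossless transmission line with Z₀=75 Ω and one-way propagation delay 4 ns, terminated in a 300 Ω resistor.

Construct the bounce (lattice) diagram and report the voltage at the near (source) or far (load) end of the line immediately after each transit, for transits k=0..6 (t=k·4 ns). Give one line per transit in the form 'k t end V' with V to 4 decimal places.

Γ_L=0.600000, Γ_S=-0.200000; launch V₁=5·75/125=3.000000
k=0 src: V=3.0000
k=1 load: inc=3.000000, refl=3.000000·0.600000=1.8000; V=0.000000+3.000000+1.800000=4.8000
k=2 src: inc=1.800000, refl=1.800000·-0.200000=-0.3600; V=3.000000+1.800000+-0.360000=4.4400
k=3 load: inc=-0.360000, refl=-0.360000·0.600000=-0.2160; V=4.800000+-0.360000+-0.216000=4.2240
k=4 src: inc=-0.216000, refl=-0.216000·-0.200000=0.0432; V=4.440000+-0.216000+0.043200=4.2672
k=5 load: inc=0.043200, refl=0.043200·0.600000=0.0259; V=4.224000+0.043200+0.025920=4.2931
k=6 src: inc=0.025920, refl=0.025920·-0.200000=-0.0052; V=4.267200+0.025920+-0.005184=4.2879

0 0 source 3.0000
1 4 load 4.8000
2 8 source 4.4400
3 12 load 4.2240
4 16 source 4.2672
5 20 load 4.2931
6 24 source 4.2879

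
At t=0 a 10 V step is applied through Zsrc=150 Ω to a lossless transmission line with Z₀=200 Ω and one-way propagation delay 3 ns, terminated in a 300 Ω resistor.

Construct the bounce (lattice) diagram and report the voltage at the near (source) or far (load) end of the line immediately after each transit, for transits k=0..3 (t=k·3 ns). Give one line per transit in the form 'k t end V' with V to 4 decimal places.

Γ_L=0.200000, Γ_S=-0.142857; launch V₁=10·200/350=5.714286
k=0 src: V=5.7143
k=1 load: inc=5.714286, refl=5.714286·0.200000=1.1429; V=0.000000+5.714286+1.142857=6.8571
k=2 src: inc=1.142857, refl=1.142857·-0.142857=-0.1633; V=5.714286+1.142857+-0.163265=6.6939
k=3 load: inc=-0.163265, refl=-0.163265·0.200000=-0.0327; V=6.857143+-0.163265+-0.032653=6.6612

0 0 source 5.7143
1 3 load 6.8571
2 6 source 6.6939
3 9 load 6.6612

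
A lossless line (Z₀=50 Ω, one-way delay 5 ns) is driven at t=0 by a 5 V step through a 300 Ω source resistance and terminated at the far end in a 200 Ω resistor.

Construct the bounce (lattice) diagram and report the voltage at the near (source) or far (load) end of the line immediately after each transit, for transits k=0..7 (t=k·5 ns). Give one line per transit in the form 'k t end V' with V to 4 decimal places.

0 0 source 0.7143
1 5 load 1.1429
2 10 source 1.4490
3 15 load 1.6327
4 20 source 1.7638
5 25 load 1.8426
6 30 source 1.8988
7 35 load 1.9325

Γ_L=0.600000, Γ_S=0.714286; launch V₁=5·50/350=0.714286
k=0 src: V=0.7143
k=1 load: inc=0.714286, refl=0.714286·0.600000=0.4286; V=0.000000+0.714286+0.428571=1.1429
k=2 src: inc=0.428571, refl=0.428571·0.714286=0.3061; V=0.714286+0.428571+0.306122=1.4490
k=3 load: inc=0.306122, refl=0.306122·0.600000=0.1837; V=1.142857+0.306122+0.183673=1.6327
k=4 src: inc=0.183673, refl=0.183673·0.714286=0.1312; V=1.448980+0.183673+0.131195=1.7638
k=5 load: inc=0.131195, refl=0.131195·0.600000=0.0787; V=1.632653+0.131195+0.078717=1.8426
k=6 src: inc=0.078717, refl=0.078717·0.714286=0.0562; V=1.763848+0.078717+0.056227=1.8988
k=7 load: inc=0.056227, refl=0.056227·0.600000=0.0337; V=1.842566+0.056227+0.033736=1.9325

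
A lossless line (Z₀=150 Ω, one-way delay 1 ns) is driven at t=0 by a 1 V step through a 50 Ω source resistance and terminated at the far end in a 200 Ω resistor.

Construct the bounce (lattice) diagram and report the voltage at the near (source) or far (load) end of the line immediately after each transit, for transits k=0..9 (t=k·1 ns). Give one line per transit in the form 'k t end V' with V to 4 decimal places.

0 0 source 0.7500
1 1 load 0.8571
2 2 source 0.8036
3 3 load 0.7959
4 4 source 0.7997
5 5 load 0.8003
6 6 source 0.8000
7 7 load 0.8000
8 8 source 0.8000
9 9 load 0.8000

Γ_L=0.142857, Γ_S=-0.500000; launch V₁=1·150/200=0.750000
k=0 src: V=0.7500
k=1 load: inc=0.750000, refl=0.750000·0.142857=0.1071; V=0.000000+0.750000+0.107143=0.8571
k=2 src: inc=0.107143, refl=0.107143·-0.500000=-0.0536; V=0.750000+0.107143+-0.053571=0.8036
k=3 load: inc=-0.053571, refl=-0.053571·0.142857=-0.0077; V=0.857143+-0.053571+-0.007653=0.7959
k=4 src: inc=-0.007653, refl=-0.007653·-0.500000=0.0038; V=0.803571+-0.007653+0.003827=0.7997
k=5 load: inc=0.003827, refl=0.003827·0.142857=0.0005; V=0.795918+0.003827+0.000547=0.8003
k=6 src: inc=0.000547, refl=0.000547·-0.500000=-0.0003; V=0.799745+0.000547+-0.000273=0.8000
k=7 load: inc=-0.000273, refl=-0.000273·0.142857=-0.0000; V=0.800292+-0.000273+-0.000039=0.8000
k=8 src: inc=-0.000039, refl=-0.000039·-0.500000=0.0000; V=0.800018+-0.000039+0.000020=0.8000
k=9 load: inc=0.000020, refl=0.000020·0.142857=0.0000; V=0.799979+0.000020+0.000003=0.8000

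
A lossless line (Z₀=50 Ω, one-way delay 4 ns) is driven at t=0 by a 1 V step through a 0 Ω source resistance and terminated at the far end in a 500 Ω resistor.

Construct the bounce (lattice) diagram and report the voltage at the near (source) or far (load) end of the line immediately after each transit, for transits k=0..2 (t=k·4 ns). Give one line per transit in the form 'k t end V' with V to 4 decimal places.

Γ_L=0.818182, Γ_S=-1.000000; launch V₁=1·50/50=1.000000
k=0 src: V=1.0000
k=1 load: inc=1.000000, refl=1.000000·0.818182=0.8182; V=0.000000+1.000000+0.818182=1.8182
k=2 src: inc=0.818182, refl=0.818182·-1.000000=-0.8182; V=1.000000+0.818182+-0.818182=1.0000

0 0 source 1.0000
1 4 load 1.8182
2 8 source 1.0000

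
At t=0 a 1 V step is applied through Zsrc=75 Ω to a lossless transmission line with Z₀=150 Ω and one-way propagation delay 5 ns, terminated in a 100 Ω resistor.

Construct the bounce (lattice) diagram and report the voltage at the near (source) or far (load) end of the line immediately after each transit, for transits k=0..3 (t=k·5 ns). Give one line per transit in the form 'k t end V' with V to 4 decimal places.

Γ_L=-0.200000, Γ_S=-0.333333; launch V₁=1·150/225=0.666667
k=0 src: V=0.6667
k=1 load: inc=0.666667, refl=0.666667·-0.200000=-0.1333; V=0.000000+0.666667+-0.133333=0.5333
k=2 src: inc=-0.133333, refl=-0.133333·-0.333333=0.0444; V=0.666667+-0.133333+0.044444=0.5778
k=3 load: inc=0.044444, refl=0.044444·-0.200000=-0.0089; V=0.533333+0.044444+-0.008889=0.5689

0 0 source 0.6667
1 5 load 0.5333
2 10 source 0.5778
3 15 load 0.5689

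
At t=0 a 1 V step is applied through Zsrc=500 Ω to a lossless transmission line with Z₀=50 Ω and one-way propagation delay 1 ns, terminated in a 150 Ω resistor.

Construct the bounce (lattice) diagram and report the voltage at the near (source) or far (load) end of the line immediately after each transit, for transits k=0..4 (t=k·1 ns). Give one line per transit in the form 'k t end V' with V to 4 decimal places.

0 0 source 0.0909
1 1 load 0.1364
2 2 source 0.1736
3 3 load 0.1921
4 4 source 0.2074

Γ_L=0.500000, Γ_S=0.818182; launch V₁=1·50/550=0.090909
k=0 src: V=0.0909
k=1 load: inc=0.090909, refl=0.090909·0.500000=0.0455; V=0.000000+0.090909+0.045455=0.1364
k=2 src: inc=0.045455, refl=0.045455·0.818182=0.0372; V=0.090909+0.045455+0.037190=0.1736
k=3 load: inc=0.037190, refl=0.037190·0.500000=0.0186; V=0.136364+0.037190+0.018595=0.1921
k=4 src: inc=0.018595, refl=0.018595·0.818182=0.0152; V=0.173554+0.018595+0.015214=0.2074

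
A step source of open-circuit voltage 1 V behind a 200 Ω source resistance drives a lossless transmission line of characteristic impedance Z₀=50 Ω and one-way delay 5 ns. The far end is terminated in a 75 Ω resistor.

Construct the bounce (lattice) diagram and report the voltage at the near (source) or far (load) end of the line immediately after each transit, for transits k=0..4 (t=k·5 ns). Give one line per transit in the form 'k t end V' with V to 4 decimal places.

0 0 source 0.2000
1 5 load 0.2400
2 10 source 0.2640
3 15 load 0.2688
4 20 source 0.2717

Γ_L=0.200000, Γ_S=0.600000; launch V₁=1·50/250=0.200000
k=0 src: V=0.2000
k=1 load: inc=0.200000, refl=0.200000·0.200000=0.0400; V=0.000000+0.200000+0.040000=0.2400
k=2 src: inc=0.040000, refl=0.040000·0.600000=0.0240; V=0.200000+0.040000+0.024000=0.2640
k=3 load: inc=0.024000, refl=0.024000·0.200000=0.0048; V=0.240000+0.024000+0.004800=0.2688
k=4 src: inc=0.004800, refl=0.004800·0.600000=0.0029; V=0.264000+0.004800+0.002880=0.2717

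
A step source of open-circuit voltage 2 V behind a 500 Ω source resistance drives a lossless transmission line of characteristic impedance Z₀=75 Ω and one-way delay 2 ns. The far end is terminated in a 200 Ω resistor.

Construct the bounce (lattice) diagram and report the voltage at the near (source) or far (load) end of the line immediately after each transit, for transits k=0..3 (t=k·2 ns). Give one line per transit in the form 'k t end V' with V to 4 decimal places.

0 0 source 0.2609
1 2 load 0.3794
2 4 source 0.4671
3 6 load 0.5069

Γ_L=0.454545, Γ_S=0.739130; launch V₁=2·75/575=0.260870
k=0 src: V=0.2609
k=1 load: inc=0.260870, refl=0.260870·0.454545=0.1186; V=0.000000+0.260870+0.118577=0.3794
k=2 src: inc=0.118577, refl=0.118577·0.739130=0.0876; V=0.260870+0.118577+0.087644=0.4671
k=3 load: inc=0.087644, refl=0.087644·0.454545=0.0398; V=0.379447+0.087644+0.039838=0.5069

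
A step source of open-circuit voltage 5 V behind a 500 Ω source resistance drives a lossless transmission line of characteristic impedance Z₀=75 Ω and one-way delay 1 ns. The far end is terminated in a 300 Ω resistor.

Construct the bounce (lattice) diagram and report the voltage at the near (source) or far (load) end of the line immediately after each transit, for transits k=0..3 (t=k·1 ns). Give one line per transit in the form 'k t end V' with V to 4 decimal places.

0 0 source 0.6522
1 1 load 1.0435
2 2 source 1.3327
3 3 load 1.5062

Γ_L=0.600000, Γ_S=0.739130; launch V₁=5·75/575=0.652174
k=0 src: V=0.6522
k=1 load: inc=0.652174, refl=0.652174·0.600000=0.3913; V=0.000000+0.652174+0.391304=1.0435
k=2 src: inc=0.391304, refl=0.391304·0.739130=0.2892; V=0.652174+0.391304+0.289225=1.3327
k=3 load: inc=0.289225, refl=0.289225·0.600000=0.1735; V=1.043478+0.289225+0.173535=1.5062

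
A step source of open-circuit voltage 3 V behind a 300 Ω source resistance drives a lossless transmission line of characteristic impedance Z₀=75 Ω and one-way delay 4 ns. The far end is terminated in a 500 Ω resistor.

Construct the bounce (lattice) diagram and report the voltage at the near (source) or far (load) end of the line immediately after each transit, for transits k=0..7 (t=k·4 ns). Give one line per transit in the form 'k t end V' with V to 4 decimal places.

0 0 source 0.6000
1 4 load 1.0435
2 8 source 1.3096
3 12 load 1.5062
4 16 source 1.6242
5 20 load 1.7115
6 24 source 1.7638
7 28 load 1.8025

Γ_L=0.739130, Γ_S=0.600000; launch V₁=3·75/375=0.600000
k=0 src: V=0.6000
k=1 load: inc=0.600000, refl=0.600000·0.739130=0.4435; V=0.000000+0.600000+0.443478=1.0435
k=2 src: inc=0.443478, refl=0.443478·0.600000=0.2661; V=0.600000+0.443478+0.266087=1.3096
k=3 load: inc=0.266087, refl=0.266087·0.739130=0.1967; V=1.043478+0.266087+0.196673=1.5062
k=4 src: inc=0.196673, refl=0.196673·0.600000=0.1180; V=1.309565+0.196673+0.118004=1.6242
k=5 load: inc=0.118004, refl=0.118004·0.739130=0.0872; V=1.506238+0.118004+0.087220=1.7115
k=6 src: inc=0.087220, refl=0.087220·0.600000=0.0523; V=1.624242+0.087220+0.052332=1.7638
k=7 load: inc=0.052332, refl=0.052332·0.739130=0.0387; V=1.711462+0.052332+0.038680=1.8025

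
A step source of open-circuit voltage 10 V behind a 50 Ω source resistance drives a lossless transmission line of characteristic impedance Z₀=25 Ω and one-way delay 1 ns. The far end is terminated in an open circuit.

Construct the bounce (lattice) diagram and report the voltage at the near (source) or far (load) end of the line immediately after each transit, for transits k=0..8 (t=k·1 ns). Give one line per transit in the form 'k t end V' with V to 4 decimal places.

Γ_L=1.000000, Γ_S=0.333333; launch V₁=10·25/75=3.333333
k=0 src: V=3.3333
k=1 load: inc=3.333333, refl=3.333333·1.000000=3.3333; V=0.000000+3.333333+3.333333=6.6667
k=2 src: inc=3.333333, refl=3.333333·0.333333=1.1111; V=3.333333+3.333333+1.111111=7.7778
k=3 load: inc=1.111111, refl=1.111111·1.000000=1.1111; V=6.666667+1.111111+1.111111=8.8889
k=4 src: inc=1.111111, refl=1.111111·0.333333=0.3704; V=7.777778+1.111111+0.370370=9.2593
k=5 load: inc=0.370370, refl=0.370370·1.000000=0.3704; V=8.888889+0.370370+0.370370=9.6296
k=6 src: inc=0.370370, refl=0.370370·0.333333=0.1235; V=9.259259+0.370370+0.123457=9.7531
k=7 load: inc=0.123457, refl=0.123457·1.000000=0.1235; V=9.629630+0.123457+0.123457=9.8765
k=8 src: inc=0.123457, refl=0.123457·0.333333=0.0412; V=9.753086+0.123457+0.041152=9.9177

0 0 source 3.3333
1 1 load 6.6667
2 2 source 7.7778
3 3 load 8.8889
4 4 source 9.2593
5 5 load 9.6296
6 6 source 9.7531
7 7 load 9.8765
8 8 source 9.9177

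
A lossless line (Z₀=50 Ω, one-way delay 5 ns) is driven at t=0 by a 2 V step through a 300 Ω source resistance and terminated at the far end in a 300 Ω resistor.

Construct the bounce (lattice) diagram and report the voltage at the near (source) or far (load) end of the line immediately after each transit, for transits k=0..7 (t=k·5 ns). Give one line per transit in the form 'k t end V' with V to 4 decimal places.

Γ_L=0.714286, Γ_S=0.714286; launch V₁=2·50/350=0.285714
k=0 src: V=0.2857
k=1 load: inc=0.285714, refl=0.285714·0.714286=0.2041; V=0.000000+0.285714+0.204082=0.4898
k=2 src: inc=0.204082, refl=0.204082·0.714286=0.1458; V=0.285714+0.204082+0.145773=0.6356
k=3 load: inc=0.145773, refl=0.145773·0.714286=0.1041; V=0.489796+0.145773+0.104123=0.7397
k=4 src: inc=0.104123, refl=0.104123·0.714286=0.0744; V=0.635569+0.104123+0.074374=0.8141
k=5 load: inc=0.074374, refl=0.074374·0.714286=0.0531; V=0.739692+0.074374+0.053124=0.8672
k=6 src: inc=0.053124, refl=0.053124·0.714286=0.0379; V=0.814066+0.053124+0.037946=0.9051
k=7 load: inc=0.037946, refl=0.037946·0.714286=0.0271; V=0.867190+0.037946+0.027104=0.9322

0 0 source 0.2857
1 5 load 0.4898
2 10 source 0.6356
3 15 load 0.7397
4 20 source 0.8141
5 25 load 0.8672
6 30 source 0.9051
7 35 load 0.9322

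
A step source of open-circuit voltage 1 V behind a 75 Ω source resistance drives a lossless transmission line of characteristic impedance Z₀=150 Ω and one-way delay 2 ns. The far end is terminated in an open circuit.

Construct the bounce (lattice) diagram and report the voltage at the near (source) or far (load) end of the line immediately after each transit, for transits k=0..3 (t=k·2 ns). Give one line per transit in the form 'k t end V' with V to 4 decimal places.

0 0 source 0.6667
1 2 load 1.3333
2 4 source 1.1111
3 6 load 0.8889

Γ_L=1.000000, Γ_S=-0.333333; launch V₁=1·150/225=0.666667
k=0 src: V=0.6667
k=1 load: inc=0.666667, refl=0.666667·1.000000=0.6667; V=0.000000+0.666667+0.666667=1.3333
k=2 src: inc=0.666667, refl=0.666667·-0.333333=-0.2222; V=0.666667+0.666667+-0.222222=1.1111
k=3 load: inc=-0.222222, refl=-0.222222·1.000000=-0.2222; V=1.333333+-0.222222+-0.222222=0.8889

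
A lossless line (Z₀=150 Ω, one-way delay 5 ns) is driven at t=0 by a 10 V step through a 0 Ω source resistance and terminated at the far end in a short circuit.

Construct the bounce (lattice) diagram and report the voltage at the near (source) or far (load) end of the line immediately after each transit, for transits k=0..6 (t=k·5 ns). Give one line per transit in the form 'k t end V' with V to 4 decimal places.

Γ_L=-1.000000, Γ_S=-1.000000; launch V₁=10·150/150=10.000000
k=0 src: V=10.0000
k=1 load: inc=10.000000, refl=10.000000·-1.000000=-10.0000; V=0.000000+10.000000+-10.000000=0.0000
k=2 src: inc=-10.000000, refl=-10.000000·-1.000000=10.0000; V=10.000000+-10.000000+10.000000=10.0000
k=3 load: inc=10.000000, refl=10.000000·-1.000000=-10.0000; V=0.000000+10.000000+-10.000000=0.0000
k=4 src: inc=-10.000000, refl=-10.000000·-1.000000=10.0000; V=10.000000+-10.000000+10.000000=10.0000
k=5 load: inc=10.000000, refl=10.000000·-1.000000=-10.0000; V=0.000000+10.000000+-10.000000=0.0000
k=6 src: inc=-10.000000, refl=-10.000000·-1.000000=10.0000; V=10.000000+-10.000000+10.000000=10.0000

0 0 source 10.0000
1 5 load 0.0000
2 10 source 10.0000
3 15 load 0.0000
4 20 source 10.0000
5 25 load 0.0000
6 30 source 10.0000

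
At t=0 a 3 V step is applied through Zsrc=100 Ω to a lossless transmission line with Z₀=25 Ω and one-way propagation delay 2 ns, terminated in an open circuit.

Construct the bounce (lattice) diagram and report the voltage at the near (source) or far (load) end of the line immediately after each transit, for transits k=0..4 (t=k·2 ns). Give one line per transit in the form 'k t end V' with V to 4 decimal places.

0 0 source 0.6000
1 2 load 1.2000
2 4 source 1.5600
3 6 load 1.9200
4 8 source 2.1360

Γ_L=1.000000, Γ_S=0.600000; launch V₁=3·25/125=0.600000
k=0 src: V=0.6000
k=1 load: inc=0.600000, refl=0.600000·1.000000=0.6000; V=0.000000+0.600000+0.600000=1.2000
k=2 src: inc=0.600000, refl=0.600000·0.600000=0.3600; V=0.600000+0.600000+0.360000=1.5600
k=3 load: inc=0.360000, refl=0.360000·1.000000=0.3600; V=1.200000+0.360000+0.360000=1.9200
k=4 src: inc=0.360000, refl=0.360000·0.600000=0.2160; V=1.560000+0.360000+0.216000=2.1360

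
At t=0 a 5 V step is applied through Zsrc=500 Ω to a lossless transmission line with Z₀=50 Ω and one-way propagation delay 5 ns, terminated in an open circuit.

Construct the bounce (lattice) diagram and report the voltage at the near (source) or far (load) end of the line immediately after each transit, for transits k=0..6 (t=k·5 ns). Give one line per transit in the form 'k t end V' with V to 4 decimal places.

Γ_L=1.000000, Γ_S=0.818182; launch V₁=5·50/550=0.454545
k=0 src: V=0.4545
k=1 load: inc=0.454545, refl=0.454545·1.000000=0.4545; V=0.000000+0.454545+0.454545=0.9091
k=2 src: inc=0.454545, refl=0.454545·0.818182=0.3719; V=0.454545+0.454545+0.371901=1.2810
k=3 load: inc=0.371901, refl=0.371901·1.000000=0.3719; V=0.909091+0.371901+0.371901=1.6529
k=4 src: inc=0.371901, refl=0.371901·0.818182=0.3043; V=1.280992+0.371901+0.304282=1.9572
k=5 load: inc=0.304282, refl=0.304282·1.000000=0.3043; V=1.652893+0.304282+0.304282=2.2615
k=6 src: inc=0.304282, refl=0.304282·0.818182=0.2490; V=1.957175+0.304282+0.248958=2.5104

0 0 source 0.4545
1 5 load 0.9091
2 10 source 1.2810
3 15 load 1.6529
4 20 source 1.9572
5 25 load 2.2615
6 30 source 2.5104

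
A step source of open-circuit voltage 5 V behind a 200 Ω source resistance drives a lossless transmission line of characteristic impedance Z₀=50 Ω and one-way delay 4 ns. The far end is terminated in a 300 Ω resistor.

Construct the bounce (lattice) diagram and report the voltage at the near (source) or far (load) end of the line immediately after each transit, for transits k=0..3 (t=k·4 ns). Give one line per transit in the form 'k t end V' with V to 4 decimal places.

0 0 source 1.0000
1 4 load 1.7143
2 8 source 2.1429
3 12 load 2.4490

Γ_L=0.714286, Γ_S=0.600000; launch V₁=5·50/250=1.000000
k=0 src: V=1.0000
k=1 load: inc=1.000000, refl=1.000000·0.714286=0.7143; V=0.000000+1.000000+0.714286=1.7143
k=2 src: inc=0.714286, refl=0.714286·0.600000=0.4286; V=1.000000+0.714286+0.428571=2.1429
k=3 load: inc=0.428571, refl=0.428571·0.714286=0.3061; V=1.714286+0.428571+0.306122=2.4490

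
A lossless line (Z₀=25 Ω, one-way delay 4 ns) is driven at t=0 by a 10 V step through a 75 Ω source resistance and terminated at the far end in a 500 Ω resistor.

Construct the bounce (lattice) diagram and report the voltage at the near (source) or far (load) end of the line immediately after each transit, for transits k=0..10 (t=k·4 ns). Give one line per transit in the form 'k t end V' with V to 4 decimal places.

Γ_L=0.904762, Γ_S=0.500000; launch V₁=10·25/100=2.500000
k=0 src: V=2.5000
k=1 load: inc=2.500000, refl=2.500000·0.904762=2.2619; V=0.000000+2.500000+2.261905=4.7619
k=2 src: inc=2.261905, refl=2.261905·0.500000=1.1310; V=2.500000+2.261905+1.130952=5.8929
k=3 load: inc=1.130952, refl=1.130952·0.904762=1.0232; V=4.761905+1.130952+1.023243=6.9161
k=4 src: inc=1.023243, refl=1.023243·0.500000=0.5116; V=5.892857+1.023243+0.511621=7.4277
k=5 load: inc=0.511621, refl=0.511621·0.904762=0.4629; V=6.916100+0.511621+0.462895=7.8906
k=6 src: inc=0.462895, refl=0.462895·0.500000=0.2314; V=7.427721+0.462895+0.231448=8.1221
k=7 load: inc=0.231448, refl=0.231448·0.904762=0.2094; V=7.890617+0.231448+0.209405=8.3315
k=8 src: inc=0.209405, refl=0.209405·0.500000=0.1047; V=8.122064+0.209405+0.104703=8.4362
k=9 load: inc=0.104703, refl=0.104703·0.904762=0.0947; V=8.331469+0.104703+0.094731=8.5309
k=10 src: inc=0.094731, refl=0.094731·0.500000=0.0474; V=8.436172+0.094731+0.047365=8.5783

0 0 source 2.5000
1 4 load 4.7619
2 8 source 5.8929
3 12 load 6.9161
4 16 source 7.4277
5 20 load 7.8906
6 24 source 8.1221
7 28 load 8.3315
8 32 source 8.4362
9 36 load 8.5309
10 40 source 8.5783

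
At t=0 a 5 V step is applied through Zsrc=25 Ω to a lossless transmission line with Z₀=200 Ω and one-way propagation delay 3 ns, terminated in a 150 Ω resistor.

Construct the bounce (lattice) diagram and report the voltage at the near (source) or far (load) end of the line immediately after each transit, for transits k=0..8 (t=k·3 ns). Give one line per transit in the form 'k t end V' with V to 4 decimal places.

0 0 source 4.4444
1 3 load 3.8095
2 6 source 4.3034
3 9 load 4.2328
4 12 source 4.2877
5 15 load 4.2798
6 18 source 4.2859
7 21 load 4.2851
8 24 source 4.2857

Γ_L=-0.142857, Γ_S=-0.777778; launch V₁=5·200/225=4.444444
k=0 src: V=4.4444
k=1 load: inc=4.444444, refl=4.444444·-0.142857=-0.6349; V=0.000000+4.444444+-0.634921=3.8095
k=2 src: inc=-0.634921, refl=-0.634921·-0.777778=0.4938; V=4.444444+-0.634921+0.493827=4.3034
k=3 load: inc=0.493827, refl=0.493827·-0.142857=-0.0705; V=3.809524+0.493827+-0.070547=4.2328
k=4 src: inc=-0.070547, refl=-0.070547·-0.777778=0.0549; V=4.303351+-0.070547+0.054870=4.2877
k=5 load: inc=0.054870, refl=0.054870·-0.142857=-0.0078; V=4.232804+0.054870+-0.007839=4.2798
k=6 src: inc=-0.007839, refl=-0.007839·-0.777778=0.0061; V=4.287674+-0.007839+0.006097=4.2859
k=7 load: inc=0.006097, refl=0.006097·-0.142857=-0.0009; V=4.279835+0.006097+-0.000871=4.2851
k=8 src: inc=-0.000871, refl=-0.000871·-0.777778=0.0007; V=4.285932+-0.000871+0.000677=4.2857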